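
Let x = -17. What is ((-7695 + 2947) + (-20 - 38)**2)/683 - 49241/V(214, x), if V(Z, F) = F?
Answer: 33608075/11611 ≈ 2894.5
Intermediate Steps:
((-7695 + 2947) + (-20 - 38)**2)/683 - 49241/V(214, x) = ((-7695 + 2947) + (-20 - 38)**2)/683 - 49241/(-17) = (-4748 + (-58)**2)*(1/683) - 49241*(-1/17) = (-4748 + 3364)*(1/683) + 49241/17 = -1384*1/683 + 49241/17 = -1384/683 + 49241/17 = 33608075/11611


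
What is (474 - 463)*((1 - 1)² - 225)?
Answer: -2475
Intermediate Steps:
(474 - 463)*((1 - 1)² - 225) = 11*(0² - 225) = 11*(0 - 225) = 11*(-225) = -2475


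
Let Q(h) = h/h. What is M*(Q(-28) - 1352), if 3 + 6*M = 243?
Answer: -54040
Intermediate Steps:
M = 40 (M = -1/2 + (1/6)*243 = -1/2 + 81/2 = 40)
Q(h) = 1
M*(Q(-28) - 1352) = 40*(1 - 1352) = 40*(-1351) = -54040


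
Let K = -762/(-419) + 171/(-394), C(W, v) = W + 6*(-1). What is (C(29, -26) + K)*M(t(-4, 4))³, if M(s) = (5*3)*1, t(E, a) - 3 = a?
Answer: 13586254875/165086 ≈ 82298.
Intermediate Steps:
t(E, a) = 3 + a
C(W, v) = -6 + W (C(W, v) = W - 6 = -6 + W)
M(s) = 15 (M(s) = 15*1 = 15)
K = 228579/165086 (K = -762*(-1/419) + 171*(-1/394) = 762/419 - 171/394 = 228579/165086 ≈ 1.3846)
(C(29, -26) + K)*M(t(-4, 4))³ = ((-6 + 29) + 228579/165086)*15³ = (23 + 228579/165086)*3375 = (4025557/165086)*3375 = 13586254875/165086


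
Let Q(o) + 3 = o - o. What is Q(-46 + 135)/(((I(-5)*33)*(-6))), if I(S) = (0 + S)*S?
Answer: 1/1650 ≈ 0.00060606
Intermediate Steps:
I(S) = S**2 (I(S) = S*S = S**2)
Q(o) = -3 (Q(o) = -3 + (o - o) = -3 + 0 = -3)
Q(-46 + 135)/(((I(-5)*33)*(-6))) = -3/(((-5)**2*33)*(-6)) = -3/((25*33)*(-6)) = -3/(825*(-6)) = -3/(-4950) = -3*(-1/4950) = 1/1650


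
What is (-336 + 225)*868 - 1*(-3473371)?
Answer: 3377023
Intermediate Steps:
(-336 + 225)*868 - 1*(-3473371) = -111*868 + 3473371 = -96348 + 3473371 = 3377023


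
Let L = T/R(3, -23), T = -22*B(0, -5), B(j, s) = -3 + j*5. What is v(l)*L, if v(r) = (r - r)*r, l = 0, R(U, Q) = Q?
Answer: 0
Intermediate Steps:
v(r) = 0 (v(r) = 0*r = 0)
B(j, s) = -3 + 5*j
T = 66 (T = -22*(-3 + 5*0) = -22*(-3 + 0) = -22*(-3) = 66)
L = -66/23 (L = 66/(-23) = 66*(-1/23) = -66/23 ≈ -2.8696)
v(l)*L = 0*(-66/23) = 0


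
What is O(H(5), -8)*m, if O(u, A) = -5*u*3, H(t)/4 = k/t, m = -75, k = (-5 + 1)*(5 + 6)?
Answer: -39600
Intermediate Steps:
k = -44 (k = -4*11 = -44)
H(t) = -176/t (H(t) = 4*(-44/t) = -176/t)
O(u, A) = -15*u
O(H(5), -8)*m = -(-2640)/5*(-75) = -15*(-176/5)*(-75) = 528*(-75) = -39600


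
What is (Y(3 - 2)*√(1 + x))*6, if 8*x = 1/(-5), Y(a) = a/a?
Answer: 3*√390/10 ≈ 5.9245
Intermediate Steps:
Y(a) = 1
x = -1/40 (x = (⅛)/(-5) = (⅛)*(-⅕) = -1/40 ≈ -0.025000)
(Y(3 - 2)*√(1 + x))*6 = (1*√(1 - 1/40))*6 = (1*√(39/40))*6 = (1*(√390/20))*6 = (√390/20)*6 = 3*√390/10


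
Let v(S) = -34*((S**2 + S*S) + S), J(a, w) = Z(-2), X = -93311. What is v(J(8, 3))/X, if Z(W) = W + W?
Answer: 952/93311 ≈ 0.010202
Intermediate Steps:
Z(W) = 2*W
J(a, w) = -4 (J(a, w) = 2*(-2) = -4)
v(S) = -68*S**2 - 34*S (v(S) = -34*((S**2 + S**2) + S) = -34*(2*S**2 + S) = -34*(S + 2*S**2) = -68*S**2 - 34*S)
v(J(8, 3))/X = -34*(-4)*(1 + 2*(-4))/(-93311) = -34*(-4)*(1 - 8)*(-1/93311) = -34*(-4)*(-7)*(-1/93311) = -952*(-1/93311) = 952/93311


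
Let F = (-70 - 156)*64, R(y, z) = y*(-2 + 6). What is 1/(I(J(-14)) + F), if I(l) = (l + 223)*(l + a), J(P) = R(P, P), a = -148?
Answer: -1/48532 ≈ -2.0605e-5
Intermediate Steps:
R(y, z) = 4*y (R(y, z) = y*4 = 4*y)
J(P) = 4*P
F = -14464 (F = -226*64 = -14464)
I(l) = (-148 + l)*(223 + l) (I(l) = (l + 223)*(l - 148) = (223 + l)*(-148 + l) = (-148 + l)*(223 + l))
1/(I(J(-14)) + F) = 1/((-33004 + (4*(-14))² + 75*(4*(-14))) - 14464) = 1/((-33004 + (-56)² + 75*(-56)) - 14464) = 1/((-33004 + 3136 - 4200) - 14464) = 1/(-34068 - 14464) = 1/(-48532) = -1/48532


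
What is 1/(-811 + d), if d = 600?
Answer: -1/211 ≈ -0.0047393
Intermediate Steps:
1/(-811 + d) = 1/(-811 + 600) = 1/(-211) = -1/211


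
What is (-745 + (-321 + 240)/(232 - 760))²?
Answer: 17185374649/30976 ≈ 5.5480e+5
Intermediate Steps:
(-745 + (-321 + 240)/(232 - 760))² = (-745 - 81/(-528))² = (-745 - 81*(-1/528))² = (-745 + 27/176)² = (-131093/176)² = 17185374649/30976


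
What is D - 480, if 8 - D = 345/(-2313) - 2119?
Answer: 1269952/771 ≈ 1647.1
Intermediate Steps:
D = 1640032/771 (D = 8 - (345/(-2313) - 2119) = 8 - (345*(-1/2313) - 2119) = 8 - (-115/771 - 2119) = 8 - 1*(-1633864/771) = 8 + 1633864/771 = 1640032/771 ≈ 2127.1)
D - 480 = 1640032/771 - 480 = 1269952/771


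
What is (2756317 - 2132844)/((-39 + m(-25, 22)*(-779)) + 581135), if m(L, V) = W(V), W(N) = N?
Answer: 623473/563958 ≈ 1.1055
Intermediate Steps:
m(L, V) = V
(2756317 - 2132844)/((-39 + m(-25, 22)*(-779)) + 581135) = (2756317 - 2132844)/((-39 + 22*(-779)) + 581135) = 623473/((-39 - 17138) + 581135) = 623473/(-17177 + 581135) = 623473/563958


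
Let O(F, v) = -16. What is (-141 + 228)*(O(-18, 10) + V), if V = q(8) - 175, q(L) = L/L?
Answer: -16530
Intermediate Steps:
q(L) = 1
V = -174 (V = 1 - 175 = -174)
(-141 + 228)*(O(-18, 10) + V) = (-141 + 228)*(-16 - 174) = 87*(-190) = -16530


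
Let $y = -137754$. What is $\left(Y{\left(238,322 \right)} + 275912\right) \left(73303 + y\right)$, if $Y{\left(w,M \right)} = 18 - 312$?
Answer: $-17763855718$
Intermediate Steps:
$Y{\left(w,M \right)} = -294$
$\left(Y{\left(238,322 \right)} + 275912\right) \left(73303 + y\right) = \left(-294 + 275912\right) \left(73303 - 137754\right) = 275618 \left(-64451\right) = -17763855718$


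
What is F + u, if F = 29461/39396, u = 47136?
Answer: 1856999317/39396 ≈ 47137.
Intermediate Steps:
F = 29461/39396 (F = 29461*(1/39396) = 29461/39396 ≈ 0.74782)
F + u = 29461/39396 + 47136 = 1856999317/39396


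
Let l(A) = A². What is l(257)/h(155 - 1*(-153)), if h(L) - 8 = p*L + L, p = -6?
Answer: -66049/1532 ≈ -43.113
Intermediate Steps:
h(L) = 8 - 5*L (h(L) = 8 + (-6*L + L) = 8 - 5*L)
l(257)/h(155 - 1*(-153)) = 257²/(8 - 5*(155 - 1*(-153))) = 66049/(8 - 5*(155 + 153)) = 66049/(8 - 5*308) = 66049/(8 - 1540) = 66049/(-1532) = 66049*(-1/1532) = -66049/1532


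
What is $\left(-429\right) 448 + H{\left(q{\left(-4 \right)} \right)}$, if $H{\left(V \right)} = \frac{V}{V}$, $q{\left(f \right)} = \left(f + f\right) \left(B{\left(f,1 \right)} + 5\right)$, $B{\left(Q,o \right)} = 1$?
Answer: $-192191$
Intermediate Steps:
$q{\left(f \right)} = 12 f$ ($q{\left(f \right)} = \left(f + f\right) \left(1 + 5\right) = 2 f 6 = 12 f$)
$H{\left(V \right)} = 1$
$\left(-429\right) 448 + H{\left(q{\left(-4 \right)} \right)} = \left(-429\right) 448 + 1 = -192192 + 1 = -192191$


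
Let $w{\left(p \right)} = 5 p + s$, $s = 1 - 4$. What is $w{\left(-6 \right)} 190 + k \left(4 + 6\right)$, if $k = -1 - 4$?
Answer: $-6320$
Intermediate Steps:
$s = -3$ ($s = 1 - 4 = -3$)
$w{\left(p \right)} = -3 + 5 p$ ($w{\left(p \right)} = 5 p - 3 = -3 + 5 p$)
$k = -5$ ($k = -1 - 4 = -5$)
$w{\left(-6 \right)} 190 + k \left(4 + 6\right) = \left(-3 + 5 \left(-6\right)\right) 190 - 5 \left(4 + 6\right) = \left(-3 - 30\right) 190 - 50 = \left(-33\right) 190 - 50 = -6270 - 50 = -6320$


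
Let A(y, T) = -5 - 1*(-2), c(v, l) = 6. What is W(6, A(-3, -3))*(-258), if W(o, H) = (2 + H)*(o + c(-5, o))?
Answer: 3096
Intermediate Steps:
A(y, T) = -3 (A(y, T) = -5 + 2 = -3)
W(o, H) = (2 + H)*(6 + o) (W(o, H) = (2 + H)*(o + 6) = (2 + H)*(6 + o))
W(6, A(-3, -3))*(-258) = (12 + 2*6 + 6*(-3) - 3*6)*(-258) = (12 + 12 - 18 - 18)*(-258) = -12*(-258) = 3096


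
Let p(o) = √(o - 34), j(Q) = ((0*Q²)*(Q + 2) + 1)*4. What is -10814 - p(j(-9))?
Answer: -10814 - I*√30 ≈ -10814.0 - 5.4772*I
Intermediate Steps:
j(Q) = 4 (j(Q) = (0*(2 + Q) + 1)*4 = (0 + 1)*4 = 1*4 = 4)
p(o) = √(-34 + o)
-10814 - p(j(-9)) = -10814 - √(-34 + 4) = -10814 - √(-30) = -10814 - I*√30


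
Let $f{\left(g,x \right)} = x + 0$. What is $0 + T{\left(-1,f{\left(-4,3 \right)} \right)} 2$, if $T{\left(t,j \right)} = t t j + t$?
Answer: $4$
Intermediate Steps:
$f{\left(g,x \right)} = x$
$T{\left(t,j \right)} = t + j t^{2}$ ($T{\left(t,j \right)} = t^{2} j + t = j t^{2} + t = t + j t^{2}$)
$0 + T{\left(-1,f{\left(-4,3 \right)} \right)} 2 = 0 + - (1 + 3 \left(-1\right)) 2 = 0 + - (1 - 3) 2 = 0 + \left(-1\right) \left(-2\right) 2 = 0 + 2 \cdot 2 = 0 + 4 = 4$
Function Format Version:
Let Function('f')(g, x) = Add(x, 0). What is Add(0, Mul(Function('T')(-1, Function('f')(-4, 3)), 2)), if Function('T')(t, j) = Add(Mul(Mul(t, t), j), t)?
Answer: 4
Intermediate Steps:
Function('f')(g, x) = x
Function('T')(t, j) = Add(t, Mul(j, Pow(t, 2))) (Function('T')(t, j) = Add(Mul(Pow(t, 2), j), t) = Add(Mul(j, Pow(t, 2)), t) = Add(t, Mul(j, Pow(t, 2))))
Add(0, Mul(Function('T')(-1, Function('f')(-4, 3)), 2)) = Add(0, Mul(Mul(-1, Add(1, Mul(3, -1))), 2)) = Add(0, Mul(Mul(-1, Add(1, -3)), 2)) = Add(0, Mul(Mul(-1, -2), 2)) = Add(0, Mul(2, 2)) = Add(0, 4) = 4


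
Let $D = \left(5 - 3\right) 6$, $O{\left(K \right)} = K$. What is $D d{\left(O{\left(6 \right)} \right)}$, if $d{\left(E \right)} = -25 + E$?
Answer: $-228$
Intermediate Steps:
$D = 12$ ($D = 2 \cdot 6 = 12$)
$D d{\left(O{\left(6 \right)} \right)} = 12 \left(-25 + 6\right) = 12 \left(-19\right) = -228$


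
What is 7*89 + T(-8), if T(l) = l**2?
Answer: 687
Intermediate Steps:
7*89 + T(-8) = 7*89 + (-8)**2 = 623 + 64 = 687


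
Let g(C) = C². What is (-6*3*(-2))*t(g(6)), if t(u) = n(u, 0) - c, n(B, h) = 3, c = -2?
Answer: 180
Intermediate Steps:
t(u) = 5 (t(u) = 3 - 1*(-2) = 3 + 2 = 5)
(-6*3*(-2))*t(g(6)) = (-6*3*(-2))*5 = -18*(-2)*5 = 36*5 = 180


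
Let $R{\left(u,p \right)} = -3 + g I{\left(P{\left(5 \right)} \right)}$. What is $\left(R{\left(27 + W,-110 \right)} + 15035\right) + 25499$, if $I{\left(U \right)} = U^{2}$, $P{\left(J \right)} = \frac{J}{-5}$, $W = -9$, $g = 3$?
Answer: $40534$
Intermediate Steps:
$P{\left(J \right)} = - \frac{J}{5}$ ($P{\left(J \right)} = J \left(- \frac{1}{5}\right) = - \frac{J}{5}$)
$R{\left(u,p \right)} = 0$ ($R{\left(u,p \right)} = -3 + 3 \left(\left(- \frac{1}{5}\right) 5\right)^{2} = -3 + 3 \left(-1\right)^{2} = -3 + 3 \cdot 1 = -3 + 3 = 0$)
$\left(R{\left(27 + W,-110 \right)} + 15035\right) + 25499 = \left(0 + 15035\right) + 25499 = 15035 + 25499 = 40534$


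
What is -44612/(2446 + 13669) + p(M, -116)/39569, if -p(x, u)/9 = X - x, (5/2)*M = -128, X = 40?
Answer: -355695884/127530887 ≈ -2.7891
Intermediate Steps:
M = -256/5 (M = (⅖)*(-128) = -256/5 ≈ -51.200)
p(x, u) = -360 + 9*x (p(x, u) = -9*(40 - x) = -360 + 9*x)
-44612/(2446 + 13669) + p(M, -116)/39569 = -44612/(2446 + 13669) + (-360 + 9*(-256/5))/39569 = -44612/16115 + (-360 - 2304/5)*(1/39569) = -44612*1/16115 - 4104/5*1/39569 = -44612/16115 - 4104/197845 = -355695884/127530887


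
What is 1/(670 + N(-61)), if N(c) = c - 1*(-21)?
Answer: 1/630 ≈ 0.0015873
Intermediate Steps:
N(c) = 21 + c (N(c) = c + 21 = 21 + c)
1/(670 + N(-61)) = 1/(670 + (21 - 61)) = 1/(670 - 40) = 1/630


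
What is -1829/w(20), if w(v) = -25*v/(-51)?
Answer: -93279/500 ≈ -186.56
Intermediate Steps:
w(v) = 25*v/51 (w(v) = -25*v*(-1/51) = 25*v/51)
-1829/w(20) = -1829/((25/51)*20) = -1829/500/51 = -1829*51/500 = -93279/500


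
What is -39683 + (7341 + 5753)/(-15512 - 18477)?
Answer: -1348798581/33989 ≈ -39683.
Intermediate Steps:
-39683 + (7341 + 5753)/(-15512 - 18477) = -39683 + 13094/(-33989) = -39683 + 13094*(-1/33989) = -39683 - 13094/33989 = -1348798581/33989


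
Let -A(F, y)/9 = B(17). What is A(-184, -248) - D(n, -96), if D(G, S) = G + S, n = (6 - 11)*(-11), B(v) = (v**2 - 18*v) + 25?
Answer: -31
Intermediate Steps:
B(v) = 25 + v**2 - 18*v
A(F, y) = -72 (A(F, y) = -9*(25 + 17**2 - 18*17) = -9*(25 + 289 - 306) = -9*8 = -72)
n = 55 (n = -5*(-11) = 55)
A(-184, -248) - D(n, -96) = -72 - (55 - 96) = -72 - 1*(-41) = -72 + 41 = -31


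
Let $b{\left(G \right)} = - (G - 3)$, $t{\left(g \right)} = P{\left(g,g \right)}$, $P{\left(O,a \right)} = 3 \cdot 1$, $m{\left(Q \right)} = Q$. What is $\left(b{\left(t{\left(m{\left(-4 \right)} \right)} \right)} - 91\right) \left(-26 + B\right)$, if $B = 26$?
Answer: $0$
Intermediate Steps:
$P{\left(O,a \right)} = 3$
$t{\left(g \right)} = 3$
$b{\left(G \right)} = 3 - G$ ($b{\left(G \right)} = - (G - 3) = - (-3 + G) = 3 - G$)
$\left(b{\left(t{\left(m{\left(-4 \right)} \right)} \right)} - 91\right) \left(-26 + B\right) = \left(\left(3 - 3\right) - 91\right) \left(-26 + 26\right) = \left(\left(3 - 3\right) - 91\right) 0 = \left(0 - 91\right) 0 = \left(-91\right) 0 = 0$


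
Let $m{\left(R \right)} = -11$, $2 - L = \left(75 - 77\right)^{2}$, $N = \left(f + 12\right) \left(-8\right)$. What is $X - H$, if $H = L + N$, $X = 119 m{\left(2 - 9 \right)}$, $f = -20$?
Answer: $-1371$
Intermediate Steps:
$N = 64$ ($N = \left(-20 + 12\right) \left(-8\right) = \left(-8\right) \left(-8\right) = 64$)
$L = -2$ ($L = 2 - \left(75 - 77\right)^{2} = 2 - \left(-2\right)^{2} = 2 - 4 = -2$)
$X = -1309$ ($X = 119 \left(-11\right) = -1309$)
$H = 62$ ($H = -2 + 64 = 62$)
$X - H = -1309 - 62 = -1371$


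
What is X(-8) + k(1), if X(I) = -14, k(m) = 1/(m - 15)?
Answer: -197/14 ≈ -14.071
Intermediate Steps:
k(m) = 1/(-15 + m)
X(-8) + k(1) = -14 + 1/(-15 + 1) = -14 + 1/(-14) = -14 - 1/14 = -197/14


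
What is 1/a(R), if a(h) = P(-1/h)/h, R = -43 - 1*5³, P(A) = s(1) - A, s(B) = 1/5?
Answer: -141120/163 ≈ -865.77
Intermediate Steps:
s(B) = ⅕
P(A) = ⅕ - A
R = -168 (R = -43 - 1*125 = -43 - 125 = -168)
a(h) = (⅕ + 1/h)/h (a(h) = (⅕ - (-1)/h)/h = (⅕ + 1/h)/h)
1/a(R) = 1/((⅕)*(5 - 168)/(-168)²) = 1/((⅕)*(1/28224)*(-163)) = 1/(-163/141120) = -141120/163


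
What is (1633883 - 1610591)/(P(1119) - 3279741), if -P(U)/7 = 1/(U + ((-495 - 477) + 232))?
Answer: -4413834/621510923 ≈ -0.0071018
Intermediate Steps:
P(U) = -7/(-740 + U) (P(U) = -7/(U + ((-495 - 477) + 232)) = -7/(U + (-972 + 232)) = -7/(U - 740) = -7/(-740 + U))
(1633883 - 1610591)/(P(1119) - 3279741) = (1633883 - 1610591)/(-7/(-740 + 1119) - 3279741) = 23292/(-7/379 - 3279741) = 23292/(-1243021846/379) = 23292*(-379/1243021846) = -4413834/621510923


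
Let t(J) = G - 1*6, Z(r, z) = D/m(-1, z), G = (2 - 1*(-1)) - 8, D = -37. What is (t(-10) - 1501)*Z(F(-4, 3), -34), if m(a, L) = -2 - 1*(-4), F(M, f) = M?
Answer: 27972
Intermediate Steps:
m(a, L) = 2 (m(a, L) = -2 + 4 = 2)
G = -5 (G = (2 + 1) - 8 = 3 - 8 = -5)
Z(r, z) = -37/2
t(J) = -11 (t(J) = -5 - 1*6 = -5 - 6 = -11)
(t(-10) - 1501)*Z(F(-4, 3), -34) = (-11 - 1501)*(-37/2) = -1512*(-37/2) = 27972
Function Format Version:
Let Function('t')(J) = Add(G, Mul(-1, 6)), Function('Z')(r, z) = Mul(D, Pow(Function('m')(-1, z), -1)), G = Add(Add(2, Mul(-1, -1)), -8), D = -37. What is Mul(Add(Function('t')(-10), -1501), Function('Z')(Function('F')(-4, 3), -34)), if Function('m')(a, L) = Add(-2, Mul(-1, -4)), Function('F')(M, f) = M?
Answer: 27972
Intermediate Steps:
Function('m')(a, L) = 2 (Function('m')(a, L) = Add(-2, 4) = 2)
G = -5 (G = Add(Add(2, 1), -8) = Add(3, -8) = -5)
Function('Z')(r, z) = Rational(-37, 2) (Function('Z')(r, z) = Mul(-37, Pow(2, -1)) = Mul(-37, Rational(1, 2)) = Rational(-37, 2))
Function('t')(J) = -11 (Function('t')(J) = Add(-5, Mul(-1, 6)) = Add(-5, -6) = -11)
Mul(Add(Function('t')(-10), -1501), Function('Z')(Function('F')(-4, 3), -34)) = Mul(Add(-11, -1501), Rational(-37, 2)) = Mul(-1512, Rational(-37, 2)) = 27972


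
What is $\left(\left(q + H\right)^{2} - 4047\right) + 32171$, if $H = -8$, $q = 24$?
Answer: $28380$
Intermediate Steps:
$\left(\left(q + H\right)^{2} - 4047\right) + 32171 = \left(\left(24 - 8\right)^{2} - 4047\right) + 32171 = \left(16^{2} - 4047\right) + 32171 = \left(256 - 4047\right) + 32171 = -3791 + 32171 = 28380$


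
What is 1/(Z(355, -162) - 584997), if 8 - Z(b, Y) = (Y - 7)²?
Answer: -1/613550 ≈ -1.6299e-6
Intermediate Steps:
Z(b, Y) = 8 - (-7 + Y)² (Z(b, Y) = 8 - (Y - 7)² = 8 - (-7 + Y)²)
1/(Z(355, -162) - 584997) = 1/((8 - (-7 - 162)²) - 584997) = 1/((8 - 1*(-169)²) - 584997) = 1/((8 - 1*28561) - 584997) = 1/((8 - 28561) - 584997) = 1/(-28553 - 584997) = 1/(-613550) = -1/613550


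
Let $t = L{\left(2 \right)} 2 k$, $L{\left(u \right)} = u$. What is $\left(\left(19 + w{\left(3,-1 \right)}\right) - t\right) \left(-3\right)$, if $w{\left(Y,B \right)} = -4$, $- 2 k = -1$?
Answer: $-39$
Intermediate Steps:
$k = \frac{1}{2}$ ($k = \left(- \frac{1}{2}\right) \left(-1\right) = \frac{1}{2} \approx 0.5$)
$t = 2$ ($t = 2 \cdot 2 \cdot \frac{1}{2} = 4 \cdot \frac{1}{2} = 2$)
$\left(\left(19 + w{\left(3,-1 \right)}\right) - t\right) \left(-3\right) = \left(\left(19 - 4\right) - 2\right) \left(-3\right) = \left(15 - 2\right) \left(-3\right) = 13 \left(-3\right) = -39$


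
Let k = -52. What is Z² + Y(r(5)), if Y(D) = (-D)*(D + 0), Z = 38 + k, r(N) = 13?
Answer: 27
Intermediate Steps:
Z = -14 (Z = 38 - 52 = -14)
Y(D) = -D² (Y(D) = (-D)*D = -D²)
Z² + Y(r(5)) = (-14)² - 1*13² = 196 - 1*169 = 196 - 169 = 27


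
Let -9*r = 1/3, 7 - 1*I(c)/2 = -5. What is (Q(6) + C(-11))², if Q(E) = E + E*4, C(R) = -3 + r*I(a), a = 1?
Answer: 55225/81 ≈ 681.79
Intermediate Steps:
I(c) = 24 (I(c) = 14 - 2*(-5) = 14 + 10 = 24)
r = -1/27 (r = -⅑/3 = -⅑*⅓ = -1/27 ≈ -0.037037)
C(R) = -35/9 (C(R) = -3 - 1/27*24 = -3 - 8/9 = -35/9)
Q(E) = 5*E (Q(E) = E + 4*E = 5*E)
(Q(6) + C(-11))² = (5*6 - 35/9)² = (30 - 35/9)² = (235/9)² = 55225/81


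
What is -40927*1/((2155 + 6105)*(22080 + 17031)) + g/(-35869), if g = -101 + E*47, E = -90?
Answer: 1397691250097/11587726511340 ≈ 0.12062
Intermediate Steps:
g = -4331 (g = -101 - 90*47 = -101 - 4230 = -4331)
-40927*1/((2155 + 6105)*(22080 + 17031)) + g/(-35869) = -40927*1/((2155 + 6105)*(22080 + 17031)) - 4331/(-35869) = -40927/(39111*8260) - 4331*(-1/35869) = -40927/323056860 + 4331/35869 = 1397691250097/11587726511340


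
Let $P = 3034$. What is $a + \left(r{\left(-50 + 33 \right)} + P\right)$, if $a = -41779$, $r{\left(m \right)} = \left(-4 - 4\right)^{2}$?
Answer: $-38681$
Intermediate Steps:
$r{\left(m \right)} = 64$ ($r{\left(m \right)} = \left(-8\right)^{2} = 64$)
$a + \left(r{\left(-50 + 33 \right)} + P\right) = -41779 + \left(64 + 3034\right) = -41779 + 3098 = -38681$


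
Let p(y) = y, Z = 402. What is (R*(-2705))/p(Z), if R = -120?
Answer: 54100/67 ≈ 807.46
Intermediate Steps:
(R*(-2705))/p(Z) = -120*(-2705)/402 = 324600*(1/402) = 54100/67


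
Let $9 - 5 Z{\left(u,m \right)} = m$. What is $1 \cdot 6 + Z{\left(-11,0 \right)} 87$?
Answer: $\frac{813}{5} \approx 162.6$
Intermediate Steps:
$Z{\left(u,m \right)} = \frac{9}{5} - \frac{m}{5}$
$1 \cdot 6 + Z{\left(-11,0 \right)} 87 = 1 \cdot 6 + \left(\frac{9}{5} - 0\right) 87 = 6 + \left(\frac{9}{5} + 0\right) 87 = 6 + \frac{9}{5} \cdot 87 = 6 + \frac{783}{5} = \frac{813}{5}$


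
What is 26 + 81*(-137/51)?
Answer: -3257/17 ≈ -191.59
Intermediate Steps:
26 + 81*(-137/51) = 26 - 3699/17 = -3257/17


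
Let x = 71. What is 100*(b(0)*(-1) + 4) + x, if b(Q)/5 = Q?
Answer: 471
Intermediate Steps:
b(Q) = 5*Q
100*(b(0)*(-1) + 4) + x = 100*((5*0)*(-1) + 4) + 71 = 100*(0*(-1) + 4) + 71 = 100*(0 + 4) + 71 = 100*4 + 71 = 400 + 71 = 471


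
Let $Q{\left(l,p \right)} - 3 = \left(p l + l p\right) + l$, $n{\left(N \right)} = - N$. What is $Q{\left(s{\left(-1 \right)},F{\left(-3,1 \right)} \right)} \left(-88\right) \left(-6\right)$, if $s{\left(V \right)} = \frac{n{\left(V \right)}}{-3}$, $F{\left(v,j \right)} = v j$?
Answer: $2464$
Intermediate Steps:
$F{\left(v,j \right)} = j v$
$s{\left(V \right)} = \frac{V}{3}$ ($s{\left(V \right)} = \frac{\left(-1\right) V}{-3} = - V \left(- \frac{1}{3}\right) = \frac{V}{3}$)
$Q{\left(l,p \right)} = 3 + l + 2 l p$ ($Q{\left(l,p \right)} = 3 + \left(\left(p l + l p\right) + l\right) = 3 + \left(\left(l p + l p\right) + l\right) = 3 + \left(2 l p + l\right) = 3 + \left(l + 2 l p\right) = 3 + l + 2 l p$)
$Q{\left(s{\left(-1 \right)},F{\left(-3,1 \right)} \right)} \left(-88\right) \left(-6\right) = \left(3 + \frac{1}{3} \left(-1\right) + 2 \cdot \frac{1}{3} \left(-1\right) 1 \left(-3\right)\right) \left(-88\right) \left(-6\right) = \left(3 - \frac{1}{3} + 2 \left(- \frac{1}{3}\right) \left(-3\right)\right) \left(-88\right) \left(-6\right) = \left(3 - \frac{1}{3} + 2\right) \left(-88\right) \left(-6\right) = \frac{14}{3} \left(-88\right) \left(-6\right) = \left(- \frac{1232}{3}\right) \left(-6\right) = 2464$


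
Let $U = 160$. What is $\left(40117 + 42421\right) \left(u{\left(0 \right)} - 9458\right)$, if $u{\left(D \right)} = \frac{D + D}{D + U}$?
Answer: $-780644404$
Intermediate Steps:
$u{\left(D \right)} = \frac{2 D}{160 + D}$ ($u{\left(D \right)} = \frac{D + D}{D + 160} = \frac{2 D}{160 + D}$)
$\left(40117 + 42421\right) \left(u{\left(0 \right)} - 9458\right) = \left(40117 + 42421\right) \left(2 \cdot 0 \frac{1}{160 + 0} - 9458\right) = 82538 \left(2 \cdot 0 \cdot \frac{1}{160} - 9458\right) = 82538 \left(0 - 9458\right) = 82538 \left(-9458\right) = -780644404$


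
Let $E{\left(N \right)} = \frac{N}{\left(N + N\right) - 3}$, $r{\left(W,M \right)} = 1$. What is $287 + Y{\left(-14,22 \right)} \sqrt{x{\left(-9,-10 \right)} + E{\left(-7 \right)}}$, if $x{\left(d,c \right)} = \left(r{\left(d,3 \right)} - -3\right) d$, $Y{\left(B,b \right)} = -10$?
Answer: $287 - \frac{110 i \sqrt{85}}{17} \approx 287.0 - 59.656 i$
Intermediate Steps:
$E{\left(N \right)} = \frac{N}{-3 + 2 N}$ ($E{\left(N \right)} = \frac{N}{2 N - 3} = \frac{N}{-3 + 2 N}$)
$x{\left(d,c \right)} = 4 d$ ($x{\left(d,c \right)} = \left(1 - -3\right) d = \left(1 + 3\right) d = 4 d$)
$287 + Y{\left(-14,22 \right)} \sqrt{x{\left(-9,-10 \right)} + E{\left(-7 \right)}} = 287 - 10 \sqrt{4 \left(-9\right) - \frac{7}{-3 + 2 \left(-7\right)}} = 287 - 10 \sqrt{-36 - \frac{7}{-3 - 14}} = 287 - 10 \sqrt{-36 - \frac{7}{-17}} = 287 - 10 \sqrt{-36 - - \frac{7}{17}} = 287 - 10 \sqrt{-36 + \frac{7}{17}} = 287 - 10 \sqrt{- \frac{605}{17}} = 287 - 10 \frac{11 i \sqrt{85}}{17} = 287 - \frac{110 i \sqrt{85}}{17}$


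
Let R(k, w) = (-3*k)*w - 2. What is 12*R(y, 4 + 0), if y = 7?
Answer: -1032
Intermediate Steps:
R(k, w) = -2 - 3*k*w (R(k, w) = -3*k*w - 2 = -2 - 3*k*w)
12*R(y, 4 + 0) = 12*(-2 - 3*7*(4 + 0)) = 12*(-2 - 3*7*4) = 12*(-2 - 84) = 12*(-86) = -1032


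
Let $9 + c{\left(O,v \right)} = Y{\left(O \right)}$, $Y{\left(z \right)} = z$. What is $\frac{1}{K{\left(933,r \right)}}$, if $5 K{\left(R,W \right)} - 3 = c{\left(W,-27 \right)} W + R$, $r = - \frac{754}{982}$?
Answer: $\frac{1205405}{227459908} \approx 0.0052994$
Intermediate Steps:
$r = - \frac{377}{491}$ ($r = \left(-754\right) \frac{1}{982} = - \frac{377}{491} \approx -0.76782$)
$c{\left(O,v \right)} = -9 + O$
$K{\left(R,W \right)} = \frac{3}{5} + \frac{R}{5} + \frac{W \left(-9 + W\right)}{5}$ ($K{\left(R,W \right)} = \frac{3}{5} + \frac{\left(-9 + W\right) W + R}{5} = \frac{3}{5} + \frac{W \left(-9 + W\right) + R}{5} = \frac{3}{5} + \frac{R + W \left(-9 + W\right)}{5} = \frac{3}{5} + \left(\frac{R}{5} + \frac{W \left(-9 + W\right)}{5}\right) = \frac{3}{5} + \frac{R}{5} + \frac{W \left(-9 + W\right)}{5}$)
$\frac{1}{K{\left(933,r \right)}} = \frac{1}{\frac{3}{5} + \frac{1}{5} \cdot 933 + \frac{1}{5} \left(- \frac{377}{491}\right) \left(-9 - \frac{377}{491}\right)} = \frac{1}{\frac{3}{5} + \frac{933}{5} + \frac{1}{5} \left(- \frac{377}{491}\right) \left(- \frac{4796}{491}\right)} = \frac{1}{\frac{3}{5} + \frac{933}{5} + \frac{1808092}{1205405}} = \frac{1}{\frac{227459908}{1205405}} = \frac{1205405}{227459908}$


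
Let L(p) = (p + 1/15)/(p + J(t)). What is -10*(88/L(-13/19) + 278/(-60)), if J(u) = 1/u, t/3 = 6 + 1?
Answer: -18077/21 ≈ -860.81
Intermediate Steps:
t = 21 (t = 3*(6 + 1) = 3*7 = 21)
L(p) = (1/15 + p)/(1/21 + p) (L(p) = (p + 1/15)/(p + 1/21) = (1/15 + p)/(1/21 + p))
-10*(88/L(-13/19) + 278/(-60)) = -10*(88/((7*(1 + 15*(-13/19))/(5*(1 + 21*(-13/19))))) + 278/(-60)) = -10*(88/((7*(1 + 15*(-13*1/19))/(5*(1 + 21*(-13*1/19))))) + 278*(-1/60)) = -10*(88/((7*(1 + 15*(-13/19))/(5*(1 + 21*(-13/19))))) - 139/30) = -10*(88/((7*(1 - 195/19)/(5*(1 - 273/19)))) - 139/30) = -10*(88/(((7/5)*(-176/19)/(-254/19))) - 139/30) = -10*(88/(((7/5)*(-19/254)*(-176/19))) - 139/30) = -10*(88/(616/635) - 139/30) = -10*(88*(635/616) - 139/30) = -10*(635/7 - 139/30) = -10*18077/210 = -18077/21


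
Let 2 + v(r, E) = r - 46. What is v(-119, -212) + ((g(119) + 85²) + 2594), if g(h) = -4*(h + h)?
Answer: 8700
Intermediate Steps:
v(r, E) = -48 + r (v(r, E) = -2 + (r - 46) = -2 + (-46 + r) = -48 + r)
g(h) = -8*h
v(-119, -212) + ((g(119) + 85²) + 2594) = (-48 - 119) + ((-8*119 + 85²) + 2594) = -167 + ((-952 + 7225) + 2594) = -167 + (6273 + 2594) = -167 + 8867 = 8700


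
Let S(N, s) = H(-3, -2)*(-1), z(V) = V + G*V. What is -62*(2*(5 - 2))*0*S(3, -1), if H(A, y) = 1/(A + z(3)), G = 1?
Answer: 0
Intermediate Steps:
z(V) = 2*V (z(V) = V + 1*V = V + V = 2*V)
H(A, y) = 1/(6 + A) (H(A, y) = 1/(A + 2*3) = 1/(A + 6) = 1/(6 + A))
S(N, s) = -⅓ (S(N, s) = -1/(6 - 3) = -1/3 = (⅓)*(-1) = -⅓)
-62*(2*(5 - 2))*0*S(3, -1) = -62*(2*(5 - 2))*0*(-1)/3 = -62*(2*3)*0*(-1)/3 = -62*6*0*(-1)/3 = -0*(-1)/3 = -62*0 = 0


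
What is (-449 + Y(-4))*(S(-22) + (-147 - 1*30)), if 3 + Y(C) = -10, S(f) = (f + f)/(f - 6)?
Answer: 81048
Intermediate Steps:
S(f) = 2*f/(-6 + f) (S(f) = (2*f)/(-6 + f) = 2*f/(-6 + f))
Y(C) = -13 (Y(C) = -3 - 10 = -13)
(-449 + Y(-4))*(S(-22) + (-147 - 1*30)) = (-449 - 13)*(2*(-22)/(-6 - 22) + (-147 - 1*30)) = -462*(2*(-22)/(-28) + (-147 - 30)) = -462*(2*(-22)*(-1/28) - 177) = -462*(11/7 - 177) = -462*(-1228/7) = 81048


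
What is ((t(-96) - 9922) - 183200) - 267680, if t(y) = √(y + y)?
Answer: -460802 + 8*I*√3 ≈ -4.608e+5 + 13.856*I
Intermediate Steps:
t(y) = √2*√y (t(y) = √(2*y) = √2*√y)
((t(-96) - 9922) - 183200) - 267680 = ((√2*√(-96) - 9922) - 183200) - 267680 = ((√2*(4*I*√6) - 9922) - 183200) - 267680 = ((8*I*√3 - 9922) - 183200) - 267680 = ((-9922 + 8*I*√3) - 183200) - 267680 = (-193122 + 8*I*√3) - 267680 = -460802 + 8*I*√3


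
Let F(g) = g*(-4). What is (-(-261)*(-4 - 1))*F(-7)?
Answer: -36540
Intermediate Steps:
F(g) = -4*g
(-(-261)*(-4 - 1))*F(-7) = (-(-261)*(-4 - 1))*(-4*(-7)) = -(-261)*(-5)*28 = -87*15*28 = -1305*28 = -36540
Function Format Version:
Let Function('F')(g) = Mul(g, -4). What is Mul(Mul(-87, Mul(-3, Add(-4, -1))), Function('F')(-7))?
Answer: -36540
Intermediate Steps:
Function('F')(g) = Mul(-4, g)
Mul(Mul(-87, Mul(-3, Add(-4, -1))), Function('F')(-7)) = Mul(Mul(-87, Mul(-3, Add(-4, -1))), Mul(-4, -7)) = Mul(Mul(-87, Mul(-3, -5)), 28) = Mul(Mul(-87, 15), 28) = Mul(-1305, 28) = -36540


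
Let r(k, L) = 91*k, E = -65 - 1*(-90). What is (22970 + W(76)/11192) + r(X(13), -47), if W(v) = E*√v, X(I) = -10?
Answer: 22060 + 25*√19/5596 ≈ 22060.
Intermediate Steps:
E = 25 (E = -65 + 90 = 25)
W(v) = 25*√v
(22970 + W(76)/11192) + r(X(13), -47) = (22970 + (25*√76)/11192) + 91*(-10) = (22970 + (25*(2*√19))*(1/11192)) - 910 = (22970 + (50*√19)*(1/11192)) - 910 = (22970 + 25*√19/5596) - 910 = 22060 + 25*√19/5596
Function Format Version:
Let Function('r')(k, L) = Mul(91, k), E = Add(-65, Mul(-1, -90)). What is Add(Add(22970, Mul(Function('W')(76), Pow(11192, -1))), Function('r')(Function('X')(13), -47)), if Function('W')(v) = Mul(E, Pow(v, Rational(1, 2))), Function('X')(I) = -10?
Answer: Add(22060, Mul(Rational(25, 5596), Pow(19, Rational(1, 2)))) ≈ 22060.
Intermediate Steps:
E = 25 (E = Add(-65, 90) = 25)
Function('W')(v) = Mul(25, Pow(v, Rational(1, 2)))
Add(Add(22970, Mul(Function('W')(76), Pow(11192, -1))), Function('r')(Function('X')(13), -47)) = Add(Add(22970, Mul(Mul(25, Pow(76, Rational(1, 2))), Pow(11192, -1))), Mul(91, -10)) = Add(Add(22970, Mul(Mul(25, Mul(2, Pow(19, Rational(1, 2)))), Rational(1, 11192))), -910) = Add(Add(22970, Mul(Mul(50, Pow(19, Rational(1, 2))), Rational(1, 11192))), -910) = Add(Add(22970, Mul(Rational(25, 5596), Pow(19, Rational(1, 2)))), -910) = Add(22060, Mul(Rational(25, 5596), Pow(19, Rational(1, 2))))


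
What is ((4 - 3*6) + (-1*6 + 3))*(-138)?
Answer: 2346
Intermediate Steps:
((4 - 3*6) + (-1*6 + 3))*(-138) = ((4 - 18) + (-6 + 3))*(-138) = (-14 - 3)*(-138) = -17*(-138) = 2346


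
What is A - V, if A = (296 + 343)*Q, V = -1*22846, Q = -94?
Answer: -37220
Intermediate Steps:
V = -22846
A = -60066 (A = (296 + 343)*(-94) = 639*(-94) = -60066)
A - V = -60066 - 1*(-22846) = -60066 + 22846 = -37220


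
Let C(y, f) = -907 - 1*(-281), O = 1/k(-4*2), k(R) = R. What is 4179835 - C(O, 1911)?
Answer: 4180461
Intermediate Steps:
O = -1/8 (O = 1/(-4*2) = 1/(-8) = -1/8 ≈ -0.12500)
C(y, f) = -626 (C(y, f) = -907 + 281 = -626)
4179835 - C(O, 1911) = 4179835 - 1*(-626) = 4179835 + 626 = 4180461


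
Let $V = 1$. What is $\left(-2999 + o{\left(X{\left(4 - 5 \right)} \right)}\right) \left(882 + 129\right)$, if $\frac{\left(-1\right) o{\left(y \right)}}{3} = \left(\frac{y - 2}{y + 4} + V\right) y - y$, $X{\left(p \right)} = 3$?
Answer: $- \frac{21233022}{7} \approx -3.0333 \cdot 10^{6}$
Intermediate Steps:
$o{\left(y \right)} = 3 y - 3 y \left(1 + \frac{-2 + y}{4 + y}\right)$ ($o{\left(y \right)} = - 3 \left(\left(\frac{y - 2}{y + 4} + 1\right) y - y\right) = - 3 \left(\left(\frac{-2 + y}{4 + y} + 1\right) y - y\right) = - 3 \left(\left(1 + \frac{-2 + y}{4 + y}\right) y - y\right) = - 3 \left(y \left(1 + \frac{-2 + y}{4 + y}\right) - y\right) = - 3 \left(- y + y \left(1 + \frac{-2 + y}{4 + y}\right)\right) = 3 y - 3 y \left(1 + \frac{-2 + y}{4 + y}\right)$)
$\left(-2999 + o{\left(X{\left(4 - 5 \right)} \right)}\right) \left(882 + 129\right) = \left(-2999 + 3 \cdot 3 \frac{1}{4 + 3} \left(2 - 3\right)\right) \left(882 + 129\right) = \left(-2999 + 3 \cdot 3 \cdot \frac{1}{7} \left(2 - 3\right)\right) 1011 = \left(-2999 + 3 \cdot 3 \cdot \frac{1}{7} \left(-1\right)\right) 1011 = \left(-2999 - \frac{9}{7}\right) 1011 = \left(- \frac{21002}{7}\right) 1011 = - \frac{21233022}{7}$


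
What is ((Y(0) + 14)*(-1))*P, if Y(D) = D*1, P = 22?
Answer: -308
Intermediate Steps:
Y(D) = D
((Y(0) + 14)*(-1))*P = ((0 + 14)*(-1))*22 = (14*(-1))*22 = -14*22 = -308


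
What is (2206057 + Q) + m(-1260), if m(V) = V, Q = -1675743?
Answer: 529054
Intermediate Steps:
(2206057 + Q) + m(-1260) = (2206057 - 1675743) - 1260 = 530314 - 1260 = 529054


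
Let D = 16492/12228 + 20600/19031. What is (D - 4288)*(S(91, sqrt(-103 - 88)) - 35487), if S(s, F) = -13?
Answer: 8851031318846500/58177767 ≈ 1.5214e+8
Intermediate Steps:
D = 141439013/58177767 (D = 16492*(1/12228) + 20600*(1/19031) = 4123/3057 + 20600/19031 = 141439013/58177767 ≈ 2.4312)
(D - 4288)*(S(91, sqrt(-103 - 88)) - 35487) = (141439013/58177767 - 4288)*(-13 - 35487) = -249324825883/58177767*(-35500) = 8851031318846500/58177767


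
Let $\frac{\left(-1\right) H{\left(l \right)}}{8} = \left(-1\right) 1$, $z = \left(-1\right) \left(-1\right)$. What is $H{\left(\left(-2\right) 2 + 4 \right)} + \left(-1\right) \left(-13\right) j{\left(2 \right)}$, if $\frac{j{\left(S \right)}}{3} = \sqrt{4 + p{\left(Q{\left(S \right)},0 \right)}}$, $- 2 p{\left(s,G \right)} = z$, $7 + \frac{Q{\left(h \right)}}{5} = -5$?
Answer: $8 + \frac{39 \sqrt{14}}{2} \approx 80.962$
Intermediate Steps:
$Q{\left(h \right)} = -60$ ($Q{\left(h \right)} = -35 + 5 \left(-5\right) = -35 - 25 = -60$)
$z = 1$
$p{\left(s,G \right)} = - \frac{1}{2}$ ($p{\left(s,G \right)} = \left(- \frac{1}{2}\right) 1 = - \frac{1}{2}$)
$H{\left(l \right)} = 8$ ($H{\left(l \right)} = - 8 \left(\left(-1\right) 1\right) = \left(-8\right) \left(-1\right) = 8$)
$j{\left(S \right)} = \frac{3 \sqrt{14}}{2}$ ($j{\left(S \right)} = 3 \sqrt{4 - \frac{1}{2}} = 3 \sqrt{\frac{7}{2}} = 3 \frac{\sqrt{14}}{2} = \frac{3 \sqrt{14}}{2}$)
$H{\left(\left(-2\right) 2 + 4 \right)} + \left(-1\right) \left(-13\right) j{\left(2 \right)} = 8 + \left(-1\right) \left(-13\right) \frac{3 \sqrt{14}}{2} = 8 + 13 \frac{3 \sqrt{14}}{2} = 8 + \frac{39 \sqrt{14}}{2}$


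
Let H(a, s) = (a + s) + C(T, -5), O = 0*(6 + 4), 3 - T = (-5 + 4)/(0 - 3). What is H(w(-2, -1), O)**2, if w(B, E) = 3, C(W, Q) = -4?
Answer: 1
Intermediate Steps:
T = 8/3 (T = 3 - (-5 + 4)/(0 - 3) = 3 - (-1)/(-3) = 3 - (-1)*(-1)/3 = 3 - 1*1/3 = 3 - 1/3 = 8/3 ≈ 2.6667)
O = 0 (O = 0*10 = 0)
H(a, s) = -4 + a + s (H(a, s) = (a + s) - 4 = -4 + a + s)
H(w(-2, -1), O)**2 = (-4 + 3 + 0)**2 = (-1)**2 = 1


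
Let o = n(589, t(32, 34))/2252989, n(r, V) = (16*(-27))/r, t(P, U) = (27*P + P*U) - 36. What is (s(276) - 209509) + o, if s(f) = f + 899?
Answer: -276461409882446/1327010521 ≈ -2.0833e+5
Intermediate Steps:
t(P, U) = -36 + 27*P + P*U
n(r, V) = -432/r
s(f) = 899 + f
o = -432/1327010521 (o = -432/589/2252989 = -432*1/589*(1/2252989) = -432/589*1/2252989 = -432/1327010521 ≈ -3.2554e-7)
(s(276) - 209509) + o = ((899 + 276) - 209509) - 432/1327010521 = (1175 - 209509) - 432/1327010521 = -208334 - 432/1327010521 = -276461409882446/1327010521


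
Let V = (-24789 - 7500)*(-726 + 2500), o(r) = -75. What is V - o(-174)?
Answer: -57280611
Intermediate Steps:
V = -57280686 (V = -32289*1774 = -57280686)
V - o(-174) = -57280686 - 1*(-75) = -57280686 + 75 = -57280611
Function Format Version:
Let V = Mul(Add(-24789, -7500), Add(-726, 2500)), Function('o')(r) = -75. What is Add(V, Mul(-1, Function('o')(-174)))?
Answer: -57280611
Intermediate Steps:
V = -57280686 (V = Mul(-32289, 1774) = -57280686)
Add(V, Mul(-1, Function('o')(-174))) = Add(-57280686, Mul(-1, -75)) = Add(-57280686, 75) = -57280611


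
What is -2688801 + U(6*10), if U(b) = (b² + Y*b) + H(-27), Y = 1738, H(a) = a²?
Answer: -2580192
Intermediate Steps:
U(b) = 729 + b² + 1738*b (U(b) = (b² + 1738*b) + (-27)² = (b² + 1738*b) + 729 = 729 + b² + 1738*b)
-2688801 + U(6*10) = -2688801 + (729 + (6*10)² + 1738*(6*10)) = -2688801 + (729 + 60² + 1738*60) = -2688801 + (729 + 3600 + 104280) = -2688801 + 108609 = -2580192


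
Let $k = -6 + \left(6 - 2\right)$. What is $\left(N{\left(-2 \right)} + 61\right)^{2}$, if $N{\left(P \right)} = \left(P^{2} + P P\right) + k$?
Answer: $4489$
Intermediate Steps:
$k = -2$ ($k = -6 + 4 = -2$)
$N{\left(P \right)} = -2 + 2 P^{2}$ ($N{\left(P \right)} = \left(P^{2} + P P\right) - 2 = \left(P^{2} + P^{2}\right) - 2 = 2 P^{2} - 2 = -2 + 2 P^{2}$)
$\left(N{\left(-2 \right)} + 61\right)^{2} = \left(\left(-2 + 2 \left(-2\right)^{2}\right) + 61\right)^{2} = \left(\left(-2 + 2 \cdot 4\right) + 61\right)^{2} = \left(\left(-2 + 8\right) + 61\right)^{2} = \left(6 + 61\right)^{2} = 67^{2} = 4489$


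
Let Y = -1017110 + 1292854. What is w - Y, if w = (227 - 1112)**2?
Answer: 507481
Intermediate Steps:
Y = 275744
w = 783225 (w = (-885)**2 = 783225)
w - Y = 783225 - 1*275744 = 783225 - 275744 = 507481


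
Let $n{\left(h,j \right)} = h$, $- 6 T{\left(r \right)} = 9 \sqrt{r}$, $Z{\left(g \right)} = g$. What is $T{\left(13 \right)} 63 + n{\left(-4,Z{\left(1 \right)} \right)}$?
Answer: $-4 - \frac{189 \sqrt{13}}{2} \approx -344.72$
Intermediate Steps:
$T{\left(r \right)} = - \frac{3 \sqrt{r}}{2}$ ($T{\left(r \right)} = - \frac{9 \sqrt{r}}{6} = - \frac{3 \sqrt{r}}{2}$)
$T{\left(13 \right)} 63 + n{\left(-4,Z{\left(1 \right)} \right)} = - \frac{3 \sqrt{13}}{2} \cdot 63 - 4 = - \frac{189 \sqrt{13}}{2} - 4 = -4 - \frac{189 \sqrt{13}}{2}$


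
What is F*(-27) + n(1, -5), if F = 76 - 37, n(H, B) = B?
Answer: -1058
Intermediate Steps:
F = 39
F*(-27) + n(1, -5) = 39*(-27) - 5 = -1053 - 5 = -1058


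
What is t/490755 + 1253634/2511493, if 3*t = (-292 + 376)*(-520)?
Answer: 115731963118/246505549443 ≈ 0.46949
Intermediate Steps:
t = -14560 (t = ((-292 + 376)*(-520))/3 = (84*(-520))/3 = (⅓)*(-43680) = -14560)
t/490755 + 1253634/2511493 = -14560/490755 + 1253634/2511493 = -14560*1/490755 + 1253634*(1/2511493) = -2912/98151 + 1253634/2511493 = 115731963118/246505549443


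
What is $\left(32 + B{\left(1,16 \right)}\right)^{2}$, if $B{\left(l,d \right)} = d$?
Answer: $2304$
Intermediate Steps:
$\left(32 + B{\left(1,16 \right)}\right)^{2} = \left(32 + 16\right)^{2} = 48^{2} = 2304$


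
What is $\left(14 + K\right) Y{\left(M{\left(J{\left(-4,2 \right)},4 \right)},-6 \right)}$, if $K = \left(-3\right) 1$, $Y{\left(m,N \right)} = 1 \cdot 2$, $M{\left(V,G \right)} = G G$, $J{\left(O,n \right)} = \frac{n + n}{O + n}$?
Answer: $22$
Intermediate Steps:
$J{\left(O,n \right)} = \frac{2 n}{O + n}$
$M{\left(V,G \right)} = G^{2}$
$Y{\left(m,N \right)} = 2$
$K = -3$
$\left(14 + K\right) Y{\left(M{\left(J{\left(-4,2 \right)},4 \right)},-6 \right)} = \left(14 - 3\right) 2 = 11 \cdot 2 = 22$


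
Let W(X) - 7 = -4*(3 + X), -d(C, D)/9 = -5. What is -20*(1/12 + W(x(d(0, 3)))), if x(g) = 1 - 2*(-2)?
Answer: 1495/3 ≈ 498.33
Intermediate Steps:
d(C, D) = 45 (d(C, D) = -9*(-5) = 45)
x(g) = 5 (x(g) = 1 + 4 = 5)
W(X) = -5 - 4*X (W(X) = 7 - 4*(3 + X) = 7 + (-12 - 4*X) = -5 - 4*X)
-20*(1/12 + W(x(d(0, 3)))) = -20*(1/12 + (-5 - 4*5)) = -20*(1/12 + (-5 - 20)) = -20*(1/12 - 25) = -20*(-299/12) = 1495/3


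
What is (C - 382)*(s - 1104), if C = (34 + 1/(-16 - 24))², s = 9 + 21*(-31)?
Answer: -1078749513/800 ≈ -1.3484e+6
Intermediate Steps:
s = -642 (s = 9 - 651 = -642)
C = 1846881/1600 (C = (34 + 1/(-40))² = (34 - 1/40)² = (1359/40)² = 1846881/1600 ≈ 1154.3)
(C - 382)*(s - 1104) = (1846881/1600 - 382)*(-642 - 1104) = (1235681/1600)*(-1746) = -1078749513/800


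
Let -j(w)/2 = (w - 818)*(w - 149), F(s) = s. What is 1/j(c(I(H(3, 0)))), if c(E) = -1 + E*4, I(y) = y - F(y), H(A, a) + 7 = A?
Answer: -1/245700 ≈ -4.0700e-6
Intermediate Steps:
H(A, a) = -7 + A
I(y) = 0 (I(y) = y - y = 0)
c(E) = -1 + 4*E
j(w) = -2*(-818 + w)*(-149 + w) (j(w) = -2*(w - 818)*(w - 149) = -2*(-818 + w)*(-149 + w))
1/j(c(I(H(3, 0)))) = 1/(-243764 - 2*(-1 + 4*0)**2 + 1934*(-1 + 4*0)) = 1/(-243764 - 2*(-1 + 0)**2 + 1934*(-1 + 0)) = 1/(-243764 - 2*(-1)**2 + 1934*(-1)) = 1/(-243764 - 2*1 - 1934) = 1/(-243764 - 2 - 1934) = 1/(-245700) = -1/245700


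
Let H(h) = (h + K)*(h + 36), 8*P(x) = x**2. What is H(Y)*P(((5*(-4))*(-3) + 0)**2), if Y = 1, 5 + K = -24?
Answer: -1678320000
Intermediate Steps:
K = -29 (K = -5 - 24 = -29)
P(x) = x**2/8
H(h) = (-29 + h)*(36 + h) (H(h) = (h - 29)*(h + 36) = (-29 + h)*(36 + h))
H(Y)*P(((5*(-4))*(-3) + 0)**2) = (-1044 + 1**2 + 7*1)*((((5*(-4))*(-3) + 0)**2)**2/8) = (-1044 + 1 + 7)*(((-20*(-3) + 0)**2)**2/8) = -259*((60 + 0)**2)**2/2 = -259*(60**2)**2/2 = -259*3600**2/2 = -259*12960000/2 = -1036*1620000 = -1678320000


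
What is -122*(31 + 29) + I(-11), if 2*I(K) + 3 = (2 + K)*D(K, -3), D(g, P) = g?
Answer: -7272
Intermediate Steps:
I(K) = -3/2 + K*(2 + K)/2 (I(K) = -3/2 + ((2 + K)*K)/2 = -3/2 + (K*(2 + K))/2 = -3/2 + K*(2 + K)/2)
-122*(31 + 29) + I(-11) = -122*(31 + 29) + (-3/2 - 11 + (1/2)*(-11)**2) = -122*60 + (-3/2 - 11 + (1/2)*121) = -7320 + (-3/2 - 11 + 121/2) = -7320 + 48 = -7272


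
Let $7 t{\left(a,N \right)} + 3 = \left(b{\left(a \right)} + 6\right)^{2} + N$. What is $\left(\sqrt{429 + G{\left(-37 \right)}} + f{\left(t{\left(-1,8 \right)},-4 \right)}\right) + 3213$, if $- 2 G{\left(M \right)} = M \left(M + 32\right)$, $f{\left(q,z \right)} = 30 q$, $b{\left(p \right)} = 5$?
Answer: $3753 + \frac{\sqrt{1346}}{2} \approx 3771.3$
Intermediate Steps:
$t{\left(a,N \right)} = \frac{118}{7} + \frac{N}{7}$ ($t{\left(a,N \right)} = - \frac{3}{7} + \frac{\left(5 + 6\right)^{2} + N}{7} = - \frac{3}{7} + \frac{11^{2} + N}{7} = - \frac{3}{7} + \frac{121 + N}{7} = - \frac{3}{7} + \left(\frac{121}{7} + \frac{N}{7}\right) = \frac{118}{7} + \frac{N}{7}$)
$G{\left(M \right)} = - \frac{M \left(32 + M\right)}{2}$ ($G{\left(M \right)} = - \frac{M \left(M + 32\right)}{2} = - \frac{M \left(32 + M\right)}{2}$)
$\left(\sqrt{429 + G{\left(-37 \right)}} + f{\left(t{\left(-1,8 \right)},-4 \right)}\right) + 3213 = \left(\sqrt{429 - - \frac{37 \left(32 - 37\right)}{2}} + 30 \left(\frac{118}{7} + \frac{1}{7} \cdot 8\right)\right) + 3213 = \left(\sqrt{429 - \left(- \frac{37}{2}\right) \left(-5\right)} + 30 \left(\frac{118}{7} + \frac{8}{7}\right)\right) + 3213 = \left(\sqrt{429 - \frac{185}{2}} + 30 \cdot 18\right) + 3213 = \left(\sqrt{\frac{673}{2}} + 540\right) + 3213 = \left(\frac{\sqrt{1346}}{2} + 540\right) + 3213 = \left(540 + \frac{\sqrt{1346}}{2}\right) + 3213 = 3753 + \frac{\sqrt{1346}}{2}$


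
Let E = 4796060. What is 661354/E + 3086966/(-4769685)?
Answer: -1165082390047/2287569544110 ≈ -0.50931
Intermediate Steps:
661354/E + 3086966/(-4769685) = 661354/4796060 + 3086966/(-4769685) = 661354*(1/4796060) + 3086966*(-1/4769685) = 330677/2398030 - 3086966/4769685 = -1165082390047/2287569544110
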